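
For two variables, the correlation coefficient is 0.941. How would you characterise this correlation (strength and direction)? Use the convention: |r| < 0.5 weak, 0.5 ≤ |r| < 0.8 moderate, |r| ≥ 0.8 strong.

strong positive

r = 0.941 > 0 so the relationship is positive.
|r| = 0.941, which falls in the strong range.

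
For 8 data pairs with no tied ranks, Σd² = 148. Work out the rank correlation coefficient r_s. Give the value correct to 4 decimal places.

-0.7619

ρ = 1 − 6Σd² / [n(n²−1)] = 1 − 6×148 / (8×63)
  = 1 − 888/504 = 1 − 1.76190 ≈ -0.7619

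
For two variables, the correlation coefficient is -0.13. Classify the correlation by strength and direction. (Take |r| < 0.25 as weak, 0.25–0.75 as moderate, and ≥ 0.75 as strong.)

weak negative

r = -0.13 < 0 so the relationship is negative.
|r| = 0.13, which falls in the weak range.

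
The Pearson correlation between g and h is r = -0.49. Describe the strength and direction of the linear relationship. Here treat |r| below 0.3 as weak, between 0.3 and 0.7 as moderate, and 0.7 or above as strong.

moderate negative

r = -0.49 < 0 so the relationship is negative.
|r| = 0.49, which falls in the moderate range.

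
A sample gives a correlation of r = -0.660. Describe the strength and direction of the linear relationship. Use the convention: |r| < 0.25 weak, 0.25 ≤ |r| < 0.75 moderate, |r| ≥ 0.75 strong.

moderate negative

r = -0.660 < 0 so the relationship is negative.
|r| = 0.660, which falls in the moderate range.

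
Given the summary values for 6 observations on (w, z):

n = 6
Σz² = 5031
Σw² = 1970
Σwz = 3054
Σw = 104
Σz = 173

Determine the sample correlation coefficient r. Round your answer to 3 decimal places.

r = (nΣwz − ΣwΣz) / √[(nΣw² − (Σw)²)(nΣz² − (Σz)²)]
Numerator: 6×3054 − 104×173 = 332
Denominator: √[(11820 − 10816)(30186 − 29929)] = √[1004 × 257] = 507.9646
r = 332 / 507.9646 ≈ 0.654

0.654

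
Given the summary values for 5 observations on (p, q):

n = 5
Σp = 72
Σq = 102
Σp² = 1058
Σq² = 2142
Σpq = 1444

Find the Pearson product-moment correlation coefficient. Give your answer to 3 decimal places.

-0.689

r = (nΣpq − ΣpΣq) / √[(nΣp² − (Σp)²)(nΣq² − (Σq)²)]
Numerator: 5×1444 − 72×102 = -124
Denominator: √[(5290 − 5184)(10710 − 10404)] = √[106 × 306] = 180.1000
r = -124 / 180.1000 ≈ -0.689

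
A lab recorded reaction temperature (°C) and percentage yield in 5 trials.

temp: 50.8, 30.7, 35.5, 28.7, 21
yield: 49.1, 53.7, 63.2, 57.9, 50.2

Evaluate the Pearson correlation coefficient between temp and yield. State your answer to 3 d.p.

-0.140

n = 5, Σx = 166.7, Σy = 274.1, Σx² = 6048.07, Σy² = 15161.19, Σxy = 9102.4
nΣxy − ΣxΣy = 45512 − 45692.47 = -180.47
nΣx² − (Σx)² = 30240.35 − 27788.89 = 2451.46; nΣy² − (Σy)² = 75805.95 − 75130.81 = 675.14
r = -180.47 / √(2451.46 × 675.14) = -180.47 / 1286.4986 ≈ -0.140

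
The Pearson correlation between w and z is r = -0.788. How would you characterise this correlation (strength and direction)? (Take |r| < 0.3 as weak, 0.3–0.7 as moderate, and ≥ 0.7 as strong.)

strong negative

r = -0.788 < 0 so the relationship is negative.
|r| = 0.788, which falls in the strong range.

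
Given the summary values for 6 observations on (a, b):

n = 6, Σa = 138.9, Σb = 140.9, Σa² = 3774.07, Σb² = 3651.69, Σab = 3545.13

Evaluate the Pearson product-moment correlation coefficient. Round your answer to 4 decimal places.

r = (nΣab − ΣaΣb) / √[(nΣa² − (Σa)²)(nΣb² − (Σb)²)]
Numerator: 6×3545.13 − 138.9×140.9 = 1699.77
Denominator: √[(22644.42 − 19293.21)(21910.14 − 19852.81)] = √[3351.21 × 2057.33] = 2625.7465
r = 1699.77 / 2625.7465 ≈ 0.6473

0.6473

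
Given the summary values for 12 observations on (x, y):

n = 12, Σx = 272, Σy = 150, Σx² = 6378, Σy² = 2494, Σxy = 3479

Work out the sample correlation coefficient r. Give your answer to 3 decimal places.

0.218

r = (nΣxy − ΣxΣy) / √[(nΣx² − (Σx)²)(nΣy² − (Σy)²)]
Numerator: 12×3479 − 272×150 = 948
Denominator: √[(76536 − 73984)(29928 − 22500)] = √[2552 × 7428] = 4353.8783
r = 948 / 4353.8783 ≈ 0.218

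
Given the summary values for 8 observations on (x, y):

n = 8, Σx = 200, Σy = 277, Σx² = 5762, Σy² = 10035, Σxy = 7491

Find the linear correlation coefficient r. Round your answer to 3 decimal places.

0.973

r = (nΣxy − ΣxΣy) / √[(nΣx² − (Σx)²)(nΣy² − (Σy)²)]
Numerator: 8×7491 − 200×277 = 4528
Denominator: √[(46096 − 40000)(80280 − 76729)] = √[6096 × 3551] = 4652.6225
r = 4528 / 4652.6225 ≈ 0.973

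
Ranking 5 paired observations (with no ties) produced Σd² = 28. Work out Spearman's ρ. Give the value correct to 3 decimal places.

ρ = 1 − 6Σd² / [n(n²−1)] = 1 − 6×28 / (5×24)
  = 1 − 168/120 = 1 − 1.4000 ≈ -0.400

-0.400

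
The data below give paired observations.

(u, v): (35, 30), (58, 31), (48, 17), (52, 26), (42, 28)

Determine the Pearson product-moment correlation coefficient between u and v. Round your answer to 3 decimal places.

-0.060

n = 5, Σu = 235, Σv = 132, Σu² = 11361, Σv² = 3610, Σuv = 6192
nΣuv − ΣuΣv = 30960 − 31020 = -60
nΣu² − (Σu)² = 56805 − 55225 = 1580; nΣv² − (Σv)² = 18050 − 17424 = 626
r = -60 / √(1580 × 626) = -60 / 994.5250 ≈ -0.060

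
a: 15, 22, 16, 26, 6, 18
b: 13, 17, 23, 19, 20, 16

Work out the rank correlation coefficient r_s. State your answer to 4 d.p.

-0.0857

Rank a: 2, 5, 3, 6, 1, 4
Rank b: 1, 3, 6, 4, 5, 2
d = rank(a) − rank(b): 1, 2, -3, 2, -4, 2; Σd² = 38
ρ = 1 − 6Σd² / [n(n²−1)] = 1 − 6×38 / (6×35) = 1 − 228/210 ≈ -0.0857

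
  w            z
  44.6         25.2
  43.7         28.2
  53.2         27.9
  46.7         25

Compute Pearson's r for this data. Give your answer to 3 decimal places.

0.301

n = 4, Σw = 188.2, Σz = 106.3, Σw² = 8909.98, Σz² = 2833.69, Σwz = 5008.04
nΣwz − ΣwΣz = 20032.16 − 20005.66 = 26.5
nΣw² − (Σw)² = 35639.92 − 35419.24 = 220.68; nΣz² − (Σz)² = 11334.76 − 11299.69 = 35.07
r = 26.5 / √(220.68 × 35.07) = 26.5 / 87.9730 ≈ 0.301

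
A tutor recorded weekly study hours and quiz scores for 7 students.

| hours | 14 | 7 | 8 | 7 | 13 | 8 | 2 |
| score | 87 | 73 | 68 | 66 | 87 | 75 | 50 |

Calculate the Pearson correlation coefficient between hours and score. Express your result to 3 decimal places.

0.966

n = 7, Σx = 59, Σy = 506, Σx² = 595, Σy² = 37572, Σxy = 4566
nΣxy − ΣxΣy = 31962 − 29854 = 2108
nΣx² − (Σx)² = 4165 − 3481 = 684; nΣy² − (Σy)² = 263004 − 256036 = 6968
r = 2108 / √(684 × 6968) = 2108 / 2183.1427 ≈ 0.966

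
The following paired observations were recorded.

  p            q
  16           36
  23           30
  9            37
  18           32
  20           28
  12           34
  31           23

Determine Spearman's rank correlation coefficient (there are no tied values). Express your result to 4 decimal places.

-0.9286

Rank p: 3, 6, 1, 4, 5, 2, 7
Rank q: 6, 3, 7, 4, 2, 5, 1
d = rank(p) − rank(q): -3, 3, -6, 0, 3, -3, 6; Σd² = 108
ρ = 1 − 6Σd² / [n(n²−1)] = 1 − 6×108 / (7×48) = 1 − 648/336 ≈ -0.9286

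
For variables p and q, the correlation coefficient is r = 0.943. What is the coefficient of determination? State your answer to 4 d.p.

r² = (0.943)² = 0.8892

0.8892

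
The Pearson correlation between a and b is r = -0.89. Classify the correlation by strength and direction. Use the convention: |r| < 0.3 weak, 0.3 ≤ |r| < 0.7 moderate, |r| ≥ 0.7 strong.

r = -0.89 < 0 so the relationship is negative.
|r| = 0.89, which falls in the strong range.

strong negative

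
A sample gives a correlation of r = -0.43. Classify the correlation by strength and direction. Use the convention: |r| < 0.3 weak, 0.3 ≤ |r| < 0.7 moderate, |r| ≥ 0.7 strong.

r = -0.43 < 0 so the relationship is negative.
|r| = 0.43, which falls in the moderate range.

moderate negative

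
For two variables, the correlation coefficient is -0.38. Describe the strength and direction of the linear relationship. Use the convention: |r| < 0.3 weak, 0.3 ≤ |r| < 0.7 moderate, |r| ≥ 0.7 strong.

moderate negative

r = -0.38 < 0 so the relationship is negative.
|r| = 0.38, which falls in the moderate range.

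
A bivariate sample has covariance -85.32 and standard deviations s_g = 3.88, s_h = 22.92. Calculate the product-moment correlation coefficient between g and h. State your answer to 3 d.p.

-0.959

r = Cov(g,h) / (s_g · s_h) = -85.32 / (3.88 × 22.92)
  = -85.32 / 88.9296 ≈ -0.959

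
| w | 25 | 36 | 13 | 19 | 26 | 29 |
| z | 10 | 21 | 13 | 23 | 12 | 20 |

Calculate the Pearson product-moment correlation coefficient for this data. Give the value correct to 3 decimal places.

n = 6, Σw = 148, Σz = 99, Σw² = 3968, Σz² = 1783, Σwz = 2504
nΣwz − ΣwΣz = 15024 − 14652 = 372
nΣw² − (Σw)² = 23808 − 21904 = 1904; nΣz² − (Σz)² = 10698 − 9801 = 897
r = 372 / √(1904 × 897) = 372 / 1306.8619 ≈ 0.285

0.285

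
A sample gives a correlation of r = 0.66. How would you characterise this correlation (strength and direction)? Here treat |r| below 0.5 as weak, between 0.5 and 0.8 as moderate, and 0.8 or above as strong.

r = 0.66 > 0 so the relationship is positive.
|r| = 0.66, which falls in the moderate range.

moderate positive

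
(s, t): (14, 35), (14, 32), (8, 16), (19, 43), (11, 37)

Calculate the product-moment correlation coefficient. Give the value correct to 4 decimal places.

n = 5, Σs = 66, Σt = 163, Σs² = 938, Σt² = 5723, Σst = 2290
nΣst − ΣsΣt = 11450 − 10758 = 692
nΣs² − (Σs)² = 4690 − 4356 = 334; nΣt² − (Σt)² = 28615 − 26569 = 2046
r = 692 / √(334 × 2046) = 692 / 826.6583 ≈ 0.8371

0.8371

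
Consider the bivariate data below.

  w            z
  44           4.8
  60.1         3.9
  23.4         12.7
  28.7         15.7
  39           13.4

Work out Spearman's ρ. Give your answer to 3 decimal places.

-0.700

Rank w: 4, 5, 1, 2, 3
Rank z: 2, 1, 3, 5, 4
d = rank(w) − rank(z): 2, 4, -2, -3, -1; Σd² = 34
ρ = 1 − 6Σd² / [n(n²−1)] = 1 − 6×34 / (5×24) = 1 − 204/120 ≈ -0.700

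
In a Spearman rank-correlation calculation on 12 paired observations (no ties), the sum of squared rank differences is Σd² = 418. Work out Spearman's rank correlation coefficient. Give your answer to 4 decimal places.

-0.4615

ρ = 1 − 6Σd² / [n(n²−1)] = 1 − 6×418 / (12×143)
  = 1 − 2508/1716 = 1 − 1.46154 ≈ -0.4615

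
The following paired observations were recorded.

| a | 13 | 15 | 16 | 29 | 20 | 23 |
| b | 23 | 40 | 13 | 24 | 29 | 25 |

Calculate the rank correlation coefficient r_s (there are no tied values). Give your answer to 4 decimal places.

Rank a: 1, 2, 3, 6, 4, 5
Rank b: 2, 6, 1, 3, 5, 4
d = rank(a) − rank(b): -1, -4, 2, 3, -1, 1; Σd² = 32
ρ = 1 − 6Σd² / [n(n²−1)] = 1 − 6×32 / (6×35) = 1 − 192/210 ≈ 0.0857

0.0857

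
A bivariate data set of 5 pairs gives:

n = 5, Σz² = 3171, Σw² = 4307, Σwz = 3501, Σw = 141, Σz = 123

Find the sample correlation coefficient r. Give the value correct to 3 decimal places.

r = (nΣwz − ΣwΣz) / √[(nΣw² − (Σw)²)(nΣz² − (Σz)²)]
Numerator: 5×3501 − 141×123 = 162
Denominator: √[(21535 − 19881)(15855 − 15129)] = √[1654 × 726] = 1095.8120
r = 162 / 1095.8120 ≈ 0.148

0.148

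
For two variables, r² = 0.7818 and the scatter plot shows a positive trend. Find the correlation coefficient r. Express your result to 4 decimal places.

0.8842

|r| = √0.7818 = 0.8842
The association is positive, so r = 0.8842.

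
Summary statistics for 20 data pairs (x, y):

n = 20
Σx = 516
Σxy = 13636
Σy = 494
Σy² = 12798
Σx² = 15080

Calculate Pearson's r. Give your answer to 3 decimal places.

0.868

r = (nΣxy − ΣxΣy) / √[(nΣx² − (Σx)²)(nΣy² − (Σy)²)]
Numerator: 20×13636 − 516×494 = 17816
Denominator: √[(301600 − 266256)(255960 − 244036)] = √[35344 × 11924] = 20529.0491
r = 17816 / 20529.0491 ≈ 0.868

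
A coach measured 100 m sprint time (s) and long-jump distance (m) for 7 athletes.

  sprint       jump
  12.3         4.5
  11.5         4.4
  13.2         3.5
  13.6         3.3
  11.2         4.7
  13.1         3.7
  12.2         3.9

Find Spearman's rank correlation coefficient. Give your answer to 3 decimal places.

Rank sprint: 4, 2, 6, 7, 1, 5, 3
Rank jump: 6, 5, 2, 1, 7, 3, 4
d = rank(sprint) − rank(jump): -2, -3, 4, 6, -6, 2, -1; Σd² = 106
ρ = 1 − 6Σd² / [n(n²−1)] = 1 − 6×106 / (7×48) = 1 − 636/336 ≈ -0.893

-0.893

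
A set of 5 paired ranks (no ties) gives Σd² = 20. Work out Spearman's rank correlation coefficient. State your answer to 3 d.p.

ρ = 1 − 6Σd² / [n(n²−1)] = 1 − 6×20 / (5×24)
  = 1 − 120/120 = 1 − 1.0000 ≈ 0.000

0.000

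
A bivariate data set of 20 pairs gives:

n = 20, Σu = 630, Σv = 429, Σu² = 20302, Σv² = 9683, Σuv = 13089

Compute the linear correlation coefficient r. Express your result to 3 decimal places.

-0.905

r = (nΣuv − ΣuΣv) / √[(nΣu² − (Σu)²)(nΣv² − (Σv)²)]
Numerator: 20×13089 − 630×429 = -8490
Denominator: √[(406040 − 396900)(193660 − 184041)] = √[9140 × 9619] = 9376.4418
r = -8490 / 9376.4418 ≈ -0.905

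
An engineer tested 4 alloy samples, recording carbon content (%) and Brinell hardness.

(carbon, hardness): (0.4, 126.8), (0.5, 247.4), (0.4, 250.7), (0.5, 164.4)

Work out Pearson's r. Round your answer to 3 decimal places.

n = 4, Σx = 1.8, Σy = 789.3, Σx² = 0.82, Σy² = 167162.85, Σxy = 356.9
nΣxy − ΣxΣy = 1427.6 − 1420.74 = 6.86
nΣx² − (Σx)² = 3.28 − 3.24 = 0.04; nΣy² − (Σy)² = 668651.4 − 622994.49 = 45656.91
r = 6.86 / √(0.04 × 45656.91) = 6.86 / 42.7350 ≈ 0.161

0.161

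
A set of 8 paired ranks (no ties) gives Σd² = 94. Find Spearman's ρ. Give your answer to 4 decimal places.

-0.1190

ρ = 1 − 6Σd² / [n(n²−1)] = 1 − 6×94 / (8×63)
  = 1 − 564/504 = 1 − 1.11905 ≈ -0.1190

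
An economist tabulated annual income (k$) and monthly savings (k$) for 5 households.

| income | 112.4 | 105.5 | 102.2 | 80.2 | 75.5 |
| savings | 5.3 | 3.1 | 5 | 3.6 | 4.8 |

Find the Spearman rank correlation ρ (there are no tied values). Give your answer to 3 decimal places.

Rank income: 5, 4, 3, 2, 1
Rank savings: 5, 1, 4, 2, 3
d = rank(income) − rank(savings): 0, 3, -1, 0, -2; Σd² = 14
ρ = 1 − 6Σd² / [n(n²−1)] = 1 − 6×14 / (5×24) = 1 − 84/120 ≈ 0.300

0.300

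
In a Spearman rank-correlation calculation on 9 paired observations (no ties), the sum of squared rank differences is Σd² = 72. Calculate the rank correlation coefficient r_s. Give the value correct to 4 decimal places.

ρ = 1 − 6Σd² / [n(n²−1)] = 1 − 6×72 / (9×80)
  = 1 − 432/720 = 1 − 0.60000 ≈ 0.4000

0.4000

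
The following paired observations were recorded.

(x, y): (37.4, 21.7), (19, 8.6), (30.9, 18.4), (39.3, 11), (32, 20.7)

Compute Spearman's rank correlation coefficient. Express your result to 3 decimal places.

0.400

Rank x: 4, 1, 2, 5, 3
Rank y: 5, 1, 3, 2, 4
d = rank(x) − rank(y): -1, 0, -1, 3, -1; Σd² = 12
ρ = 1 − 6Σd² / [n(n²−1)] = 1 − 6×12 / (5×24) = 1 − 72/120 ≈ 0.400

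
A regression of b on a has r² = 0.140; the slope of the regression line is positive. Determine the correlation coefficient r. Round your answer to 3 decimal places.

0.374

|r| = √0.140 = 0.374
The association is positive, so r = 0.374.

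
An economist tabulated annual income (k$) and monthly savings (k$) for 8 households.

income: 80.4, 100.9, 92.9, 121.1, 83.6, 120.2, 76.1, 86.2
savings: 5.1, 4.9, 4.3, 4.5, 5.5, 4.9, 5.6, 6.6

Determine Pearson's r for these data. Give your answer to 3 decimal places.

n = 8, Σx = 761.4, Σy = 41.4, Σx² = 74599.24, Σy² = 217.94, Σxy = 3892.73
nΣxy − ΣxΣy = 31141.84 − 31521.96 = -380.12
nΣx² − (Σx)² = 596793.92 − 579729.96 = 17063.96; nΣy² − (Σy)² = 1743.52 − 1713.96 = 29.56
r = -380.12 / √(17063.96 × 29.56) = -380.12 / 710.2187 ≈ -0.535

-0.535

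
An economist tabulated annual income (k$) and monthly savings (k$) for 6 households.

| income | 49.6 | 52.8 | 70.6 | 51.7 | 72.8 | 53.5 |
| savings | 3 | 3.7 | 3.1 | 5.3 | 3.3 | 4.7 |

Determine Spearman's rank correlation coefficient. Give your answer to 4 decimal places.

-0.0286

Rank income: 1, 3, 5, 2, 6, 4
Rank savings: 1, 4, 2, 6, 3, 5
d = rank(income) − rank(savings): 0, -1, 3, -4, 3, -1; Σd² = 36
ρ = 1 − 6Σd² / [n(n²−1)] = 1 − 6×36 / (6×35) = 1 − 216/210 ≈ -0.0286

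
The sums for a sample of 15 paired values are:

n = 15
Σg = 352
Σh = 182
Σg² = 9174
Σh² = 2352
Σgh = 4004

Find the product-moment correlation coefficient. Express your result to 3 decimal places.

-0.737

r = (nΣgh − ΣgΣh) / √[(nΣg² − (Σg)²)(nΣh² − (Σh)²)]
Numerator: 15×4004 − 352×182 = -4004
Denominator: √[(137610 − 123904)(35280 − 33124)] = √[13706 × 2156] = 5436.0037
r = -4004 / 5436.0037 ≈ -0.737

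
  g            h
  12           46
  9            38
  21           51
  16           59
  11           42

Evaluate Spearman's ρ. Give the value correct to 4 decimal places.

Rank g: 3, 1, 5, 4, 2
Rank h: 3, 1, 4, 5, 2
d = rank(g) − rank(h): 0, 0, 1, -1, 0; Σd² = 2
ρ = 1 − 6Σd² / [n(n²−1)] = 1 − 6×2 / (5×24) = 1 − 12/120 ≈ 0.9000

0.9000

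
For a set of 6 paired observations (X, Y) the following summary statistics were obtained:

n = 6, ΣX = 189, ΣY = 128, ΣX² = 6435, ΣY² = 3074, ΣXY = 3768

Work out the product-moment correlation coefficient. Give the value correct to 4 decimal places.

-0.6493

r = (nΣXY − ΣXΣY) / √[(nΣX² − (ΣX)²)(nΣY² − (ΣY)²)]
Numerator: 6×3768 − 189×128 = -1584
Denominator: √[(38610 − 35721)(18444 − 16384)] = √[2889 × 2060] = 2439.5368
r = -1584 / 2439.5368 ≈ -0.6493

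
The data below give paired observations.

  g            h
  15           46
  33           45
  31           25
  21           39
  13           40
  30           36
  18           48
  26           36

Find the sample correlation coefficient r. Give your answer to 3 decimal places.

n = 8, Σg = 187, Σh = 315, Σg² = 4785, Σh² = 12783, Σgh = 7169
nΣgh − ΣgΣh = 57352 − 58905 = -1553
nΣg² − (Σg)² = 38280 − 34969 = 3311; nΣh² − (Σh)² = 102264 − 99225 = 3039
r = -1553 / √(3311 × 3039) = -1553 / 3172.0859 ≈ -0.490

-0.490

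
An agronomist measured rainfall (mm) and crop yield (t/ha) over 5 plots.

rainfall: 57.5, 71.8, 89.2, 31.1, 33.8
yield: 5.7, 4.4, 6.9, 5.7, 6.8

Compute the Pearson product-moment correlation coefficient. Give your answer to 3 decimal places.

n = 5, Σx = 283.4, Σy = 29.5, Σx² = 18527.78, Σy² = 178.19, Σxy = 1666.26
nΣxy − ΣxΣy = 8331.3 − 8360.3 = -29
nΣx² − (Σx)² = 92638.9 − 80315.56 = 12323.34; nΣy² − (Σy)² = 890.95 − 870.25 = 20.7
r = -29 / √(12323.34 × 20.7) = -29 / 505.0675 ≈ -0.057

-0.057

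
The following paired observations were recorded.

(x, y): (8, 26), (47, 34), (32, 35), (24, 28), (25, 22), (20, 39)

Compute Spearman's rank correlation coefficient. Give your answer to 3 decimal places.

0.143

Rank x: 1, 6, 5, 3, 4, 2
Rank y: 2, 4, 5, 3, 1, 6
d = rank(x) − rank(y): -1, 2, 0, 0, 3, -4; Σd² = 30
ρ = 1 − 6Σd² / [n(n²−1)] = 1 − 6×30 / (6×35) = 1 − 180/210 ≈ 0.143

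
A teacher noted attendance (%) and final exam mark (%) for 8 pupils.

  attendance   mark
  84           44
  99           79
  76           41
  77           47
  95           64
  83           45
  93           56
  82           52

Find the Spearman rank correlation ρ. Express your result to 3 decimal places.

0.786

Rank attendance: 5, 8, 1, 2, 7, 4, 6, 3
Rank mark: 2, 8, 1, 4, 7, 3, 6, 5
d = rank(attendance) − rank(mark): 3, 0, 0, -2, 0, 1, 0, -2; Σd² = 18
ρ = 1 − 6Σd² / [n(n²−1)] = 1 − 6×18 / (8×63) = 1 − 108/504 ≈ 0.786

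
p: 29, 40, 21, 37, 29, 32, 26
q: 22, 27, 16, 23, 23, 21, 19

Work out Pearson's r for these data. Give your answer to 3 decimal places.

n = 7, Σp = 214, Σq = 151, Σp² = 6792, Σq² = 3329, Σpq = 4738
nΣpq − ΣpΣq = 33166 − 32314 = 852
nΣp² − (Σp)² = 47544 − 45796 = 1748; nΣq² − (Σq)² = 23303 − 22801 = 502
r = 852 / √(1748 × 502) = 852 / 936.7476 ≈ 0.910

0.910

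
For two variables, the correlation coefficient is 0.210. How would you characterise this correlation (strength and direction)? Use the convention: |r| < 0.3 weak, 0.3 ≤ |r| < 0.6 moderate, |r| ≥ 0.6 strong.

weak positive

r = 0.210 > 0 so the relationship is positive.
|r| = 0.210, which falls in the weak range.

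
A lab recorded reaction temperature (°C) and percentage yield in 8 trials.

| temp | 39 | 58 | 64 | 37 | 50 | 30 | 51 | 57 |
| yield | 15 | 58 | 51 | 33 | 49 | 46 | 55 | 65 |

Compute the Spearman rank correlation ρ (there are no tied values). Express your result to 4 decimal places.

Rank temp: 3, 7, 8, 2, 4, 1, 5, 6
Rank yield: 1, 7, 5, 2, 4, 3, 6, 8
d = rank(temp) − rank(yield): 2, 0, 3, 0, 0, -2, -1, -2; Σd² = 22
ρ = 1 − 6Σd² / [n(n²−1)] = 1 − 6×22 / (8×63) = 1 − 132/504 ≈ 0.7381

0.7381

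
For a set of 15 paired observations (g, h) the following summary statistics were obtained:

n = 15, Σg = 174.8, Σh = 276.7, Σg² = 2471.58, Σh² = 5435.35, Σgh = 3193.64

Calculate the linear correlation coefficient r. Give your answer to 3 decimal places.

-0.081

r = (nΣgh − ΣgΣh) / √[(nΣg² − (Σg)²)(nΣh² − (Σh)²)]
Numerator: 15×3193.64 − 174.8×276.7 = -462.56
Denominator: √[(37073.7 − 30555.04)(81530.25 − 76562.89)] = √[6518.66 × 4967.36] = 5690.3893
r = -462.56 / 5690.3893 ≈ -0.081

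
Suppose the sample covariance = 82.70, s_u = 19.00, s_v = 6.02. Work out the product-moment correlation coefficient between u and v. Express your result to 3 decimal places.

0.723

r = Cov(u,v) / (s_u · s_v) = 82.70 / (19.00 × 6.02)
  = 82.70 / 114.3800 ≈ 0.723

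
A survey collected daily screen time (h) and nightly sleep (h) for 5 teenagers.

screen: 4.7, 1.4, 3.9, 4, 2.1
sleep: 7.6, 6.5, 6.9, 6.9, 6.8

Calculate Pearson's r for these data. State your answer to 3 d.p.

n = 5, Σx = 16.1, Σy = 34.7, Σx² = 59.67, Σy² = 241.47, Σxy = 113.61
nΣxy − ΣxΣy = 568.05 − 558.67 = 9.38
nΣx² − (Σx)² = 298.35 − 259.21 = 39.14; nΣy² − (Σy)² = 1207.35 − 1204.09 = 3.26
r = 9.38 / √(39.14 × 3.26) = 9.38 / 11.2959 ≈ 0.830

0.830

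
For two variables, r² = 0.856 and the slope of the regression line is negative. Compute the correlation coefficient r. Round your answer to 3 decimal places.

|r| = √0.856 = 0.925
The association is negative, so r = −0.925.

-0.925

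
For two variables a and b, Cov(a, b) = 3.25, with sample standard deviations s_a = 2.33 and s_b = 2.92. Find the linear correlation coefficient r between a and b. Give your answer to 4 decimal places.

0.4777

r = Cov(a,b) / (s_a · s_b) = 3.25 / (2.33 × 2.92)
  = 3.25 / 6.8036 ≈ 0.4777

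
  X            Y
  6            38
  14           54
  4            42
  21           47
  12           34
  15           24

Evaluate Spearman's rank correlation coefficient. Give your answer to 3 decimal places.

Rank X: 2, 4, 1, 6, 3, 5
Rank Y: 3, 6, 4, 5, 2, 1
d = rank(X) − rank(Y): -1, -2, -3, 1, 1, 4; Σd² = 32
ρ = 1 − 6Σd² / [n(n²−1)] = 1 − 6×32 / (6×35) = 1 − 192/210 ≈ 0.086

0.086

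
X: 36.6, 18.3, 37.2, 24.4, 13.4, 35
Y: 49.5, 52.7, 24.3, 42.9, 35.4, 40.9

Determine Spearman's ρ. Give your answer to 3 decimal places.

-0.257

Rank X: 5, 2, 6, 3, 1, 4
Rank Y: 5, 6, 1, 4, 2, 3
d = rank(X) − rank(Y): 0, -4, 5, -1, -1, 1; Σd² = 44
ρ = 1 − 6Σd² / [n(n²−1)] = 1 − 6×44 / (6×35) = 1 − 264/210 ≈ -0.257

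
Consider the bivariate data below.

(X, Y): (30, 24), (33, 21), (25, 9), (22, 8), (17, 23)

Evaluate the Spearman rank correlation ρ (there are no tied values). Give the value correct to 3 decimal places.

0.200

Rank X: 4, 5, 3, 2, 1
Rank Y: 5, 3, 2, 1, 4
d = rank(X) − rank(Y): -1, 2, 1, 1, -3; Σd² = 16
ρ = 1 − 6Σd² / [n(n²−1)] = 1 − 6×16 / (5×24) = 1 − 96/120 ≈ 0.200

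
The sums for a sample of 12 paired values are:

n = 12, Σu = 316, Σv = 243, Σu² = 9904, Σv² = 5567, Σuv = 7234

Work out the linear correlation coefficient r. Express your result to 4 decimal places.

r = (nΣuv − ΣuΣv) / √[(nΣu² − (Σu)²)(nΣv² − (Σv)²)]
Numerator: 12×7234 − 316×243 = 10020
Denominator: √[(118848 − 99856)(66804 − 59049)] = √[18992 × 7755] = 12136.0191
r = 10020 / 12136.0191 ≈ 0.8256

0.8256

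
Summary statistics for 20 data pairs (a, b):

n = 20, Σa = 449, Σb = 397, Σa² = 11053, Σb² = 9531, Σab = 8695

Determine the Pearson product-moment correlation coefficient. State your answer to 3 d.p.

r = (nΣab − ΣaΣb) / √[(nΣa² − (Σa)²)(nΣb² − (Σb)²)]
Numerator: 20×8695 − 449×397 = -4353
Denominator: √[(221060 − 201601)(190620 − 157609)] = √[19459 × 33011] = 25344.8427
r = -4353 / 25344.8427 ≈ -0.172

-0.172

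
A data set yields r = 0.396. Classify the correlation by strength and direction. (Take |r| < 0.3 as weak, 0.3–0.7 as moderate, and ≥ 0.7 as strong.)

r = 0.396 > 0 so the relationship is positive.
|r| = 0.396, which falls in the moderate range.

moderate positive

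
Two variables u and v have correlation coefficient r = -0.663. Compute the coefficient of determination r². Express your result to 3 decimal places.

0.440

r² = (-0.663)² = 0.440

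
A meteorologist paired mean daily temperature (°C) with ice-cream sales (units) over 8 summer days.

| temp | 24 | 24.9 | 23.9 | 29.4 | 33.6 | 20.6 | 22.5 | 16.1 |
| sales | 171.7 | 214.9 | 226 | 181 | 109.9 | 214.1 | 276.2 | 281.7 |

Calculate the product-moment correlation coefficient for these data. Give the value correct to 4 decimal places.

n = 8, Σx = 195, Σy = 1675.5, Σx² = 4950.36, Σy² = 373058.05, Σxy = 39047.58
nΣxy − ΣxΣy = 312380.64 − 326722.5 = -14341.86
nΣx² − (Σx)² = 39602.88 − 38025 = 1577.88; nΣy² − (Σy)² = 2984464.4 − 2807300.25 = 177164.15
r = -14341.86 / √(1577.88 × 177164.15) = -14341.86 / 16719.5625 ≈ -0.8578

-0.8578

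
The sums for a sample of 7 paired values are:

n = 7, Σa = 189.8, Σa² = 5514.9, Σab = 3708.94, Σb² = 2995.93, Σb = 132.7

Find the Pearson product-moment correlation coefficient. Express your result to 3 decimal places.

r = (nΣab − ΣaΣb) / √[(nΣa² − (Σa)²)(nΣb² − (Σb)²)]
Numerator: 7×3708.94 − 189.8×132.7 = 776.12
Denominator: √[(38604.3 − 36024.04)(20971.51 − 17609.29)] = √[2580.26 × 3362.22] = 2945.4035
r = 776.12 / 2945.4035 ≈ 0.264

0.264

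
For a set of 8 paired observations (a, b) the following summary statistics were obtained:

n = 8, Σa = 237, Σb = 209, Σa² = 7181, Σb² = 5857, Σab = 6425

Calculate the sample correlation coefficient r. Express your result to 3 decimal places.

0.926

r = (nΣab − ΣaΣb) / √[(nΣa² − (Σa)²)(nΣb² − (Σb)²)]
Numerator: 8×6425 − 237×209 = 1867
Denominator: √[(57448 − 56169)(46856 − 43681)] = √[1279 × 3175] = 2015.1489
r = 1867 / 2015.1489 ≈ 0.926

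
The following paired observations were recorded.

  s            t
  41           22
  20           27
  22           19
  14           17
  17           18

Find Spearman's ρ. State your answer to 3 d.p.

Rank s: 5, 3, 4, 1, 2
Rank t: 4, 5, 3, 1, 2
d = rank(s) − rank(t): 1, -2, 1, 0, 0; Σd² = 6
ρ = 1 − 6Σd² / [n(n²−1)] = 1 − 6×6 / (5×24) = 1 − 36/120 ≈ 0.700

0.700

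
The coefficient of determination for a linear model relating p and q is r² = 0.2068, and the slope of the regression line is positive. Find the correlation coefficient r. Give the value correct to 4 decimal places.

0.4548

|r| = √0.2068 = 0.4548
The association is positive, so r = 0.4548.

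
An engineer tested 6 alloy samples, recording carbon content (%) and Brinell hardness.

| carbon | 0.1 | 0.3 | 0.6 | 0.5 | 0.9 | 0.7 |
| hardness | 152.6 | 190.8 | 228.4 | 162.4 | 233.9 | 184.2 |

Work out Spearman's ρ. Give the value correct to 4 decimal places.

0.7143

Rank carbon: 1, 2, 4, 3, 6, 5
Rank hardness: 1, 4, 5, 2, 6, 3
d = rank(carbon) − rank(hardness): 0, -2, -1, 1, 0, 2; Σd² = 10
ρ = 1 − 6Σd² / [n(n²−1)] = 1 − 6×10 / (6×35) = 1 − 60/210 ≈ 0.7143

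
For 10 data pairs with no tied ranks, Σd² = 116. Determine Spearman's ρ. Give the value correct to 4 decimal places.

0.2970

ρ = 1 − 6Σd² / [n(n²−1)] = 1 − 6×116 / (10×99)
  = 1 − 696/990 = 1 − 0.70303 ≈ 0.2970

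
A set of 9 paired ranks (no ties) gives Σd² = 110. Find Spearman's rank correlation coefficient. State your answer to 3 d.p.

ρ = 1 − 6Σd² / [n(n²−1)] = 1 − 6×110 / (9×80)
  = 1 − 660/720 = 1 − 0.9167 ≈ 0.083

0.083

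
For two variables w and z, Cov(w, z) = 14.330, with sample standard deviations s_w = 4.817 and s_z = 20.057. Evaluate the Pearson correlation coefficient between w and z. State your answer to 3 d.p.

0.148

r = Cov(w,z) / (s_w · s_z) = 14.330 / (4.817 × 20.057)
  = 14.330 / 96.6146 ≈ 0.148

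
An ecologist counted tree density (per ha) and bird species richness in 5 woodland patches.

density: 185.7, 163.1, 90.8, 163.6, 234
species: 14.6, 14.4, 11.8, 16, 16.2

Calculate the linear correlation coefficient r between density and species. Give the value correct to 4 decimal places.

0.8703

n = 5, Σx = 837.2, Σy = 73, Σx² = 150851.7, Σy² = 1078.2, Σxy = 12539.7
nΣxy − ΣxΣy = 62698.5 − 61115.6 = 1582.9
nΣx² − (Σx)² = 754258.5 − 700903.84 = 53354.66; nΣy² − (Σy)² = 5391 − 5329 = 62
r = 1582.9 / √(53354.66 × 62) = 1582.9 / 1818.7878 ≈ 0.8703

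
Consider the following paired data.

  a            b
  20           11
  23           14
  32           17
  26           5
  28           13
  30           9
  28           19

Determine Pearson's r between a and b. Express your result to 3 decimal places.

0.265

n = 7, Σa = 187, Σb = 88, Σa² = 5097, Σb² = 1242, Σab = 2382
nΣab − ΣaΣb = 16674 − 16456 = 218
nΣa² − (Σa)² = 35679 − 34969 = 710; nΣb² − (Σb)² = 8694 − 7744 = 950
r = 218 / √(710 × 950) = 218 / 821.2795 ≈ 0.265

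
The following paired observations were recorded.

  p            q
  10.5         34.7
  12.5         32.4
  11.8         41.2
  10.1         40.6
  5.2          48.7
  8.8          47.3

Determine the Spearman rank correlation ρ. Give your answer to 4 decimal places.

-0.8286

Rank p: 4, 6, 5, 3, 1, 2
Rank q: 2, 1, 4, 3, 6, 5
d = rank(p) − rank(q): 2, 5, 1, 0, -5, -3; Σd² = 64
ρ = 1 − 6Σd² / [n(n²−1)] = 1 − 6×64 / (6×35) = 1 − 384/210 ≈ -0.8286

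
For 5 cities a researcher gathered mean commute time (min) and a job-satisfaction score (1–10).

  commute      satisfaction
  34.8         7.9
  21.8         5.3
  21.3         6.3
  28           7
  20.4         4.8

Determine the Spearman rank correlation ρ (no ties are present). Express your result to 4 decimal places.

Rank commute: 5, 3, 2, 4, 1
Rank satisfaction: 5, 2, 3, 4, 1
d = rank(commute) − rank(satisfaction): 0, 1, -1, 0, 0; Σd² = 2
ρ = 1 − 6Σd² / [n(n²−1)] = 1 − 6×2 / (5×24) = 1 − 12/120 ≈ 0.9000

0.9000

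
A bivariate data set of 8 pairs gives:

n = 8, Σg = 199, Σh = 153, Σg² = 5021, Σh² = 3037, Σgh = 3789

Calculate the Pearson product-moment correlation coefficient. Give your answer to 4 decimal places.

-0.1904

r = (nΣgh − ΣgΣh) / √[(nΣg² − (Σg)²)(nΣh² − (Σh)²)]
Numerator: 8×3789 − 199×153 = -135
Denominator: √[(40168 − 39601)(24296 − 23409)] = √[567 × 887] = 709.1749
r = -135 / 709.1749 ≈ -0.1904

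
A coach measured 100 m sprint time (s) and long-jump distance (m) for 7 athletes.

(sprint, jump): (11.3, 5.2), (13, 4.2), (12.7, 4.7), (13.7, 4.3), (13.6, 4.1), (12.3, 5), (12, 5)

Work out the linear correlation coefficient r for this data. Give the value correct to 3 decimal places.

-0.929

n = 7, Σx = 88.6, Σy = 32.5, Σx² = 1125.92, Σy² = 152.07, Σxy = 409.22
nΣxy − ΣxΣy = 2864.54 − 2879.5 = -14.96
nΣx² − (Σx)² = 7881.44 − 7849.96 = 31.48; nΣy² − (Σy)² = 1064.49 − 1056.25 = 8.24
r = -14.96 / √(31.48 × 8.24) = -14.96 / 16.1058 ≈ -0.929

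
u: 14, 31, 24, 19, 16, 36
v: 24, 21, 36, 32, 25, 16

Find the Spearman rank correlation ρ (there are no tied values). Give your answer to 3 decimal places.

Rank u: 1, 5, 4, 3, 2, 6
Rank v: 3, 2, 6, 5, 4, 1
d = rank(u) − rank(v): -2, 3, -2, -2, -2, 5; Σd² = 50
ρ = 1 − 6Σd² / [n(n²−1)] = 1 − 6×50 / (6×35) = 1 − 300/210 ≈ -0.429

-0.429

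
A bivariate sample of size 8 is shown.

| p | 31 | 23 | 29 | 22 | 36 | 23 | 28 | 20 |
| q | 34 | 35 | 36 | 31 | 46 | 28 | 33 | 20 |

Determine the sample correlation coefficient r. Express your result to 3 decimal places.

0.855

n = 8, Σp = 212, Σq = 263, Σp² = 5824, Σq² = 9027, Σpq = 7209
nΣpq − ΣpΣq = 57672 − 55756 = 1916
nΣp² − (Σp)² = 46592 − 44944 = 1648; nΣq² − (Σq)² = 72216 − 69169 = 3047
r = 1916 / √(1648 × 3047) = 1916 / 2240.8605 ≈ 0.855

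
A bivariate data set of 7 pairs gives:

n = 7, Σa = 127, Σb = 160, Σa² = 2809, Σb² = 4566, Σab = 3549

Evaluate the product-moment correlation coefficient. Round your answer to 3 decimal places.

0.954

r = (nΣab − ΣaΣb) / √[(nΣa² − (Σa)²)(nΣb² − (Σb)²)]
Numerator: 7×3549 − 127×160 = 4523
Denominator: √[(19663 − 16129)(31962 − 25600)] = √[3534 × 6362] = 4741.6567
r = 4523 / 4741.6567 ≈ 0.954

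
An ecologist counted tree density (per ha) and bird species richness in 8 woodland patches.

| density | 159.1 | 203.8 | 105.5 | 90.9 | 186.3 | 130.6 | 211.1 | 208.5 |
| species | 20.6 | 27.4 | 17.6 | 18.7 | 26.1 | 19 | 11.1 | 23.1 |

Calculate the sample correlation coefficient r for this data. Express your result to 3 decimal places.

n = 8, Σx = 1295.8, Σy = 163.6, Σx² = 226039.82, Σy² = 3533.6, Σxy = 26921.6
nΣxy − ΣxΣy = 215372.8 − 211992.88 = 3379.92
nΣx² − (Σx)² = 1808318.56 − 1679097.64 = 129220.92; nΣy² − (Σy)² = 28268.8 − 26764.96 = 1503.84
r = 3379.92 / √(129220.92 × 1503.84) = 3379.92 / 13940.1431 ≈ 0.242

0.242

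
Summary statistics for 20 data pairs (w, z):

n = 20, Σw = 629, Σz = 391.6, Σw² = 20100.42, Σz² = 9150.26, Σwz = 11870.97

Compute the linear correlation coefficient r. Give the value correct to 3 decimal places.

r = (nΣwz − ΣwΣz) / √[(nΣw² − (Σw)²)(nΣz² − (Σz)²)]
Numerator: 20×11870.97 − 629×391.6 = -8897
Denominator: √[(402008.4 − 395641)(183005.2 − 153350.56)] = √[6367.4 × 29654.64] = 13741.2865
r = -8897 / 13741.2865 ≈ -0.647

-0.647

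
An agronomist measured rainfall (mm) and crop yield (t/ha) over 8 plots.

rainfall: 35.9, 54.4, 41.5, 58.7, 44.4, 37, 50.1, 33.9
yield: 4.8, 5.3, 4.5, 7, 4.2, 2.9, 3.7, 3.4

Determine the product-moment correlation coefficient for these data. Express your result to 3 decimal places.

n = 8, Σx = 355.9, Σy = 35.8, Σx² = 16415.69, Σy² = 171.68, Σxy = 1652.7
nΣxy − ΣxΣy = 13221.6 − 12741.22 = 480.38
nΣx² − (Σx)² = 131325.52 − 126664.81 = 4660.71; nΣy² − (Σy)² = 1373.44 − 1281.64 = 91.8
r = 480.38 / √(4660.71 × 91.8) = 480.38 / 654.1049 ≈ 0.734

0.734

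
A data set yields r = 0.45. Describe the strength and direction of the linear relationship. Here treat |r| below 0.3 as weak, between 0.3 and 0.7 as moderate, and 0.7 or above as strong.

r = 0.45 > 0 so the relationship is positive.
|r| = 0.45, which falls in the moderate range.

moderate positive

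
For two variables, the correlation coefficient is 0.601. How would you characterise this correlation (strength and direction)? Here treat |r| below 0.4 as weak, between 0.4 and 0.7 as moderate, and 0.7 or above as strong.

moderate positive

r = 0.601 > 0 so the relationship is positive.
|r| = 0.601, which falls in the moderate range.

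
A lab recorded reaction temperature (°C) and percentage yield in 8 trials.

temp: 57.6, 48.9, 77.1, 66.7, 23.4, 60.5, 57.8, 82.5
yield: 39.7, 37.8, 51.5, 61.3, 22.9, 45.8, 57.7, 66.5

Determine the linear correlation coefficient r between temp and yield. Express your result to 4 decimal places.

0.8754

n = 8, Σx = 474.5, Σy = 383.2, Σx² = 30457.17, Σy² = 19788.46, Σxy = 24322.57
nΣxy − ΣxΣy = 194580.56 − 181828.4 = 12752.16
nΣx² − (Σx)² = 243657.36 − 225150.25 = 18507.11; nΣy² − (Σy)² = 158307.68 − 146842.24 = 11465.44
r = 12752.16 / √(18507.11 × 11465.44) = 12752.16 / 14566.8171 ≈ 0.8754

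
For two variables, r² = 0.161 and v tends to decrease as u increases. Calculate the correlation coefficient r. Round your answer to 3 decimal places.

|r| = √0.161 = 0.401
The association is negative, so r = −0.401.

-0.401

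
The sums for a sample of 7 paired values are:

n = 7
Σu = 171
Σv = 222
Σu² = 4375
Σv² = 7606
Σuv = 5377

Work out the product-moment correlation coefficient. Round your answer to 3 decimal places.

r = (nΣuv − ΣuΣv) / √[(nΣu² − (Σu)²)(nΣv² − (Σv)²)]
Numerator: 7×5377 − 171×222 = -323
Denominator: √[(30625 − 29241)(53242 − 49284)] = √[1384 × 3958] = 2340.4854
r = -323 / 2340.4854 ≈ -0.138

-0.138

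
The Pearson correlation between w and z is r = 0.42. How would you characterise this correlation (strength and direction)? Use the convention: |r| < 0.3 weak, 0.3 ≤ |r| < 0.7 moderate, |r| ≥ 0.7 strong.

r = 0.42 > 0 so the relationship is positive.
|r| = 0.42, which falls in the moderate range.

moderate positive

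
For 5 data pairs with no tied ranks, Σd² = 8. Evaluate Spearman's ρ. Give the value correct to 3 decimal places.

ρ = 1 − 6Σd² / [n(n²−1)] = 1 − 6×8 / (5×24)
  = 1 − 48/120 = 1 − 0.4000 ≈ 0.600

0.600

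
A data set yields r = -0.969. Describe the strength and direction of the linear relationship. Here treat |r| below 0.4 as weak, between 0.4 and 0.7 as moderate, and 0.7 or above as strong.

strong negative

r = -0.969 < 0 so the relationship is negative.
|r| = 0.969, which falls in the strong range.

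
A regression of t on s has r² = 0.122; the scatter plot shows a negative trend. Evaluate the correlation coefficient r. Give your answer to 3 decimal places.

|r| = √0.122 = 0.349
The association is negative, so r = −0.349.

-0.349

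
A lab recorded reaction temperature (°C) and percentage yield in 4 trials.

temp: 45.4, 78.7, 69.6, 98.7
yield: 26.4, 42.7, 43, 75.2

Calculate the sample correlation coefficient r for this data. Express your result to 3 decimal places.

0.946

n = 4, Σx = 292.4, Σy = 187.3, Σx² = 22840.7, Σy² = 10024.29, Σxy = 14974.09
nΣxy − ΣxΣy = 59896.36 − 54766.52 = 5129.84
nΣx² − (Σx)² = 91362.8 − 85497.76 = 5865.04; nΣy² − (Σy)² = 40097.16 − 35081.29 = 5015.87
r = 5129.84 / √(5865.04 × 5015.87) = 5129.84 / 5423.8619 ≈ 0.946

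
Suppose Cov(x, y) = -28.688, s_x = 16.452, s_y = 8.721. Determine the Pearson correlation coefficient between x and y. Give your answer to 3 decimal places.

r = Cov(x,y) / (s_x · s_y) = -28.688 / (16.452 × 8.721)
  = -28.688 / 143.4779 ≈ -0.200

-0.200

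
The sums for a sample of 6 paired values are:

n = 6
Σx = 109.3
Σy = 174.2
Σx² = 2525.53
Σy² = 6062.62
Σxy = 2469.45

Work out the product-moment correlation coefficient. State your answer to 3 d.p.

r = (nΣxy − ΣxΣy) / √[(nΣx² − (Σx)²)(nΣy² − (Σy)²)]
Numerator: 6×2469.45 − 109.3×174.2 = -4223.36
Denominator: √[(15153.18 − 11946.49)(36375.72 − 30345.64)] = √[3206.69 × 6030.08] = 4397.3398
r = -4223.36 / 4397.3398 ≈ -0.960

-0.960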